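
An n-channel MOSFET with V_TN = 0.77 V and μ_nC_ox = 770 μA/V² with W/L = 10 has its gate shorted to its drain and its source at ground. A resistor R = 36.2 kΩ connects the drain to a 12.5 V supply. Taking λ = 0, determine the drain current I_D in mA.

With gate tied to drain, V_GS = V_DS ≥ V_GS − V_TN, so the device is in saturation.
k_n = μ_nC_ox · (W/L) = 7.7 mA/V².
KCL at the drain: ½ k_n (V_GS − V_TN)² = (V_DD − V_GS)/R.
Let x = V_GS − 0.77. Then 139 x² + x − 11.73 = 0, giving x = 0.287 V (positive root), so V_GS = 1.06 V.
I_D = (V_DD − V_GS)/R = (12.5 − 1.06) / 36.2 = 0.316 mA.

I_D = 0.316 mA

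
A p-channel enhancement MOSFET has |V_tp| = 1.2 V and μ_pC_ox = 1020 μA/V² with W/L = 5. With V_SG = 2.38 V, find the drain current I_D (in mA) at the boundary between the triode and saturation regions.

I_D = 3.55 mA

At the boundary V_SD = V_ov = V_SG − |V_tp| = 2.38 − 1.2 = 1.18 V.
k_p = μ_pC_ox · (W/L) = 5.1 mA/V².
I_D = ½ k_p V_ov² = 0.5 × 5.1 × 1.18² = 3.55 mA.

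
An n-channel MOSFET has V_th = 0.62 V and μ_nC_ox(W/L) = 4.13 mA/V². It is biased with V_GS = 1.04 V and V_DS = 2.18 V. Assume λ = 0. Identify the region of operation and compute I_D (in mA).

Saturation; I_D = 0.364 mA

V_ov = V_GS − V_th = 1.04 − 0.62 = 0.42 V.
Since V_DS = 2.18 V ≥ V_ov = 0.42 V, the device is in saturation.
I_D = ½ k_n V_ov² = 0.5 × 4.13 × 0.42² = 0.364 mA.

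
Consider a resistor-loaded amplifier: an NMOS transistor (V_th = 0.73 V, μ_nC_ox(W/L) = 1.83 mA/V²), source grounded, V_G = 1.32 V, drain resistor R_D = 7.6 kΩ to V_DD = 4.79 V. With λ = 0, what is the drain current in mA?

I_D = 0.319 mA

V_GS = V_G = 1.32 V, so V_ov = 1.32 − 0.73 = 0.59 V.
Assume saturation: I_D = ½ k_n V_ov² = 0.5 × 1.83 × 0.59² = 0.319 mA, giving V_DS = V_DD − I_D R_D = 4.79 − 0.319 × 7.6 = 2.37 V.
V_DS = 2.37 V ≥ V_ov = 0.59 V, confirming saturation.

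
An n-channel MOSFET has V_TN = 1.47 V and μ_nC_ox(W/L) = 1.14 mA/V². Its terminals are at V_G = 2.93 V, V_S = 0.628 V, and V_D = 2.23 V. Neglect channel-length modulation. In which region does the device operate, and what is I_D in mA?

V_GS = V_G − V_S = 2.93 − 0.628 = 2.3 V; V_DS = V_D − V_S = 2.23 − 0.628 = 1.6 V.
V_ov = V_GS − V_TN = 2.3 − 1.47 = 0.832 V.
Since V_DS = 1.6 V ≥ V_ov = 0.832 V, the device is in saturation.
I_D = ½ k_n V_ov² = 0.5 × 1.14 × 0.832² = 0.395 mA.

Saturation; I_D = 0.395 mA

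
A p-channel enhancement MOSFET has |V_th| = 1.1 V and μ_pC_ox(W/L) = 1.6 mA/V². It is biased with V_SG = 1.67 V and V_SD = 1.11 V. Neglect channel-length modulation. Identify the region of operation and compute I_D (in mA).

Saturation; I_D = 0.260 mA

V_ov = V_SG − |V_th| = 1.67 − 1.1 = 0.57 V.
Since V_SD = 1.11 V ≥ V_ov = 0.57 V, the device is in saturation.
I_D = ½ k_p V_ov² = 0.5 × 1.6 × 0.57² = 0.26 mA.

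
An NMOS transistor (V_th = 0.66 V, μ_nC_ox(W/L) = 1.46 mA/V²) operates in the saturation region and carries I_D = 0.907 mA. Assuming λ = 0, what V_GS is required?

V_GS = 1.77 V

In saturation I_D = ½ k_n (V_GS − V_th)², so V_GS − V_th = √(2 I_D / k_n) = √(2 × 0.907 / 1.46) = 1.11 V.
V_GS = 0.66 + 1.11 = 1.77 V.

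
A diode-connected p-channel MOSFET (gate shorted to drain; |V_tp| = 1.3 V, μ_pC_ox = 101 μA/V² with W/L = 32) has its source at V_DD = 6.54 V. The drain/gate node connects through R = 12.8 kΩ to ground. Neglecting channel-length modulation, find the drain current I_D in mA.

I_D = 0.372 mA

With gate tied to drain, V_SG = V_SD ≥ V_SG − |V_tp|, so the device is in saturation.
k_p = μ_pC_ox · (W/L) = 3.232 mA/V².
KCL at the drain: ½ k_p (V_SG − |V_tp|)² = (V_DD − V_SG)/R.
Let x = V_SG − 1.3. Then 20.7 x² + x − 5.24 = 0, giving x = 0.48 V (positive root), so V_SG = 1.78 V.
I_D = (V_DD − V_SG)/R = (6.54 − 1.78) / 12.8 = 0.372 mA.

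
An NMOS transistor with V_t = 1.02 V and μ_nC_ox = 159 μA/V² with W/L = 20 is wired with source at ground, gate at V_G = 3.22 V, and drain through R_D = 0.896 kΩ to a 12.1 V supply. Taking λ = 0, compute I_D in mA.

I_D = 7.70 mA

V_GS = V_G = 3.22 V, so V_ov = 3.22 − 1.02 = 2.2 V.
k_n = μ_nC_ox · (W/L) = 3.18 mA/V².
Assume saturation: I_D = ½ k_n V_ov² = 0.5 × 3.18 × 2.2² = 7.7 mA, giving V_DS = V_DD − I_D R_D = 12.1 − 7.7 × 0.896 = 5.2 V.
V_DS = 5.2 V ≥ V_ov = 2.2 V, confirming saturation.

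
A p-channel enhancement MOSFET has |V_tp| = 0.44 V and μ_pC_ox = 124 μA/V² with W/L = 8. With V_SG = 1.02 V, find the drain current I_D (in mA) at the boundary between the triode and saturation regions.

I_D = 0.167 mA

At the boundary V_SD = V_ov = V_SG − |V_tp| = 1.02 − 0.44 = 0.58 V.
k_p = μ_pC_ox · (W/L) = 0.992 mA/V².
I_D = ½ k_p V_ov² = 0.5 × 0.992 × 0.58² = 0.167 mA.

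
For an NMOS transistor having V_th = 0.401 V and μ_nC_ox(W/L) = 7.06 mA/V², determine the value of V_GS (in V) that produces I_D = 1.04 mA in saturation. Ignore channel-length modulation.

In saturation I_D = ½ k_n (V_GS − V_th)², so V_GS − V_th = √(2 I_D / k_n) = √(2 × 1.04 / 7.06) = 0.543 V.
V_GS = 0.401 + 0.543 = 0.944 V.

V_GS = 0.944 V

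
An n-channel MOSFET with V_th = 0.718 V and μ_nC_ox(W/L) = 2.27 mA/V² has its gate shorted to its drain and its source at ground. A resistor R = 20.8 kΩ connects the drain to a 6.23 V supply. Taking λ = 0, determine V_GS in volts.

With gate tied to drain, V_GS = V_DS ≥ V_GS − V_th, so the device is in saturation.
KCL at the drain: ½ k_n (V_GS − V_th)² = (V_DD − V_GS)/R.
Let x = V_GS − 0.718. Then 23.6 x² + x − 5.512 = 0, giving x = 0.462 V (positive root), so V_GS = 1.18 V.
I_D = (V_DD − V_GS)/R = (6.23 − 1.18) / 20.8 = 0.243 mA.

V_GS = 1.18 V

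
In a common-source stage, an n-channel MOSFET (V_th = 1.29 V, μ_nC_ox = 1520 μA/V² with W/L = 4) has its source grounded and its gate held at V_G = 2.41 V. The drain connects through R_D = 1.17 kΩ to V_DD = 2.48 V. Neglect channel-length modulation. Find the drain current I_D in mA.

I_D = 1.85 mA

V_GS = V_G = 2.41 V, so V_ov = 2.41 − 1.29 = 1.12 V.
k_n = μ_nC_ox · (W/L) = 6.08 mA/V².
Assume saturation: I_D = ½ k_n V_ov² = 0.5 × 6.08 × 1.12² = 3.81 mA, giving V_DS = V_DD − I_D R_D = 2.48 − 3.81 × 1.17 = -1.98 V.
But -1.98 V < V_ov = 1.12 V, so the device is actually in triode.
In triode I_D = k_n[V_ov V_DS − ½ V_DS²] and I_D = (V_DD − V_DS)/R_D. Equating: 3.56 V_DS² − 8.967 V_DS + 2.48 = 0, giving V_DS = 0.316 V (the root below V_ov).
I_D = (2.48 − 0.316) / 1.17 = 1.85 mA.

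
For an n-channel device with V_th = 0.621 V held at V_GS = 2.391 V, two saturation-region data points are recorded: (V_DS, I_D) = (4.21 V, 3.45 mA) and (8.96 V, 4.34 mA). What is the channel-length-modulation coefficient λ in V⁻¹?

λ = 0.0704 V⁻¹

With V_GS fixed, I_D ∝ (1 + λ V_DS) in saturation, so I_D2/I_D1 = (1 + λ V_DS2)/(1 + λ V_DS1).
4.34/3.45 = 1.258 = (1 + 8.96 λ)/(1 + 4.21 λ).
Solving: λ (I_D1 V_DS2 − I_D2 V_DS1) = I_D2 − I_D1, so λ = (4.34 − 3.45) / (3.45 × 8.96 − 4.34 × 4.21) = 0.89 / 12.6 = 0.0704 V⁻¹.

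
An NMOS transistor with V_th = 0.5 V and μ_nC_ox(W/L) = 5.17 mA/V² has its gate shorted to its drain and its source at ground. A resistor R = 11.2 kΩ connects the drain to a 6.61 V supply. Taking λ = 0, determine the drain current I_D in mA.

With gate tied to drain, V_GS = V_DS ≥ V_GS − V_th, so the device is in saturation.
KCL at the drain: ½ k_n (V_GS − V_th)² = (V_DD − V_GS)/R.
Let x = V_GS − 0.5. Then 29 x² + x − 6.11 = 0, giving x = 0.442 V (positive root), so V_GS = 0.942 V.
I_D = (V_DD − V_GS)/R = (6.61 − 0.942) / 11.2 = 0.506 mA.

I_D = 0.506 mA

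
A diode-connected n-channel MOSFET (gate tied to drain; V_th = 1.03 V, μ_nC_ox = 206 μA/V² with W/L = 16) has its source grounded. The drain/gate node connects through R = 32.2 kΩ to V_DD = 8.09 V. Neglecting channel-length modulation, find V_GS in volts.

V_GS = 1.39 V

With gate tied to drain, V_GS = V_DS ≥ V_GS − V_th, so the device is in saturation.
k_n = μ_nC_ox · (W/L) = 3.296 mA/V².
KCL at the drain: ½ k_n (V_GS − V_th)² = (V_DD − V_GS)/R.
Let x = V_GS − 1.03. Then 53.1 x² + x − 7.06 = 0, giving x = 0.355 V (positive root), so V_GS = 1.39 V.
I_D = (V_DD − V_GS)/R = (8.09 − 1.39) / 32.2 = 0.208 mA.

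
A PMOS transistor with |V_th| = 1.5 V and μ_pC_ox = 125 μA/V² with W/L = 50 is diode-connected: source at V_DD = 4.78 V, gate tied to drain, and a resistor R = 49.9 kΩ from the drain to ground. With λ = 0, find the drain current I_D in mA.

I_D = 0.0629 mA

With gate tied to drain, V_SG = V_SD ≥ V_SG − |V_th|, so the device is in saturation.
k_p = μ_pC_ox · (W/L) = 6.25 mA/V².
KCL at the drain: ½ k_p (V_SG − |V_th|)² = (V_DD − V_SG)/R.
Let x = V_SG − 1.5. Then 156 x² + x − 3.28 = 0, giving x = 0.142 V (positive root), so V_SG = 1.64 V.
I_D = (V_DD − V_SG)/R = (4.78 − 1.64) / 49.9 = 0.0629 mA.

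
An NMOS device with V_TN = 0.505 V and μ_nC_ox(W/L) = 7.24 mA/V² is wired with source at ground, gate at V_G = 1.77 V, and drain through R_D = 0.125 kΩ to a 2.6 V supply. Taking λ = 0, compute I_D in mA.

I_D = 5.79 mA

V_GS = V_G = 1.77 V, so V_ov = 1.77 − 0.505 = 1.27 V.
Assume saturation: I_D = ½ k_n V_ov² = 0.5 × 7.24 × 1.27² = 5.79 mA, giving V_DS = V_DD − I_D R_D = 2.6 − 5.79 × 0.125 = 1.88 V.
V_DS = 1.88 V ≥ V_ov = 1.27 V, confirming saturation.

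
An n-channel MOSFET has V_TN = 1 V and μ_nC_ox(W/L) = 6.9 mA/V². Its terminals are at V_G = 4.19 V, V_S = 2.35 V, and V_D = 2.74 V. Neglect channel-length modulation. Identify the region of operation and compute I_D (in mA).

Triode; I_D = 1.74 mA

V_GS = V_G − V_S = 4.19 − 2.35 = 1.84 V; V_DS = V_D − V_S = 2.74 − 2.35 = 0.39 V.
V_ov = V_GS − V_TN = 1.84 − 1 = 0.84 V.
Since V_DS = 0.39 V < V_ov = 0.84 V, the device is in the triode region.
I_D = k_n [V_ov · V_DS − ½ V_DS²] = 6.9 × [0.84 × 0.39 − 0.5 × 0.39²] = 1.74 mA.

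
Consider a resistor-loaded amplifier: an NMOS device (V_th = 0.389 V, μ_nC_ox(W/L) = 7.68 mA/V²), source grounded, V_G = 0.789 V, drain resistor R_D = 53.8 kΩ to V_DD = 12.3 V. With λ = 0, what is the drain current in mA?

V_GS = V_G = 0.789 V, so V_ov = 0.789 − 0.389 = 0.4 V.
Assume saturation: I_D = ½ k_n V_ov² = 0.5 × 7.68 × 0.4² = 0.614 mA, giving V_DS = V_DD − I_D R_D = 12.3 − 0.614 × 53.8 = -20.8 V.
But -20.8 V < V_ov = 0.4 V, so the device is actually in triode.
In triode I_D = k_n[V_ov V_DS − ½ V_DS²] and I_D = (V_DD − V_DS)/R_D. Equating: 207 V_DS² − 166.3 V_DS + 12.3 = 0, giving V_DS = 0.0824 V (the root below V_ov).
I_D = (12.3 − 0.0824) / 53.8 = 0.227 mA.

I_D = 0.227 mA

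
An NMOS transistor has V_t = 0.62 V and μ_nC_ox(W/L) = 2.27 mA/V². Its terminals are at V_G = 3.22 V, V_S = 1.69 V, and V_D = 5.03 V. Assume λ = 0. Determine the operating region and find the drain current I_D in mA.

Saturation; I_D = 0.940 mA

V_GS = V_G − V_S = 3.22 − 1.69 = 1.53 V; V_DS = V_D − V_S = 5.03 − 1.69 = 3.34 V.
V_ov = V_GS − V_t = 1.53 − 0.62 = 0.91 V.
Since V_DS = 3.34 V ≥ V_ov = 0.91 V, the device is in saturation.
I_D = ½ k_n V_ov² = 0.5 × 2.27 × 0.91² = 0.94 mA.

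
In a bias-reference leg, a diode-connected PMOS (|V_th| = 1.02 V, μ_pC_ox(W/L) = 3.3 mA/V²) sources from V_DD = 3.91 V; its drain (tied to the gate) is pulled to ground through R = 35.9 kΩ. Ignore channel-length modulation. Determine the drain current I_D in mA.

I_D = 0.0746 mA

With gate tied to drain, V_SG = V_SD ≥ V_SG − |V_th|, so the device is in saturation.
KCL at the drain: ½ k_p (V_SG − |V_th|)² = (V_DD − V_SG)/R.
Let x = V_SG − 1.02. Then 59.2 x² + x − 2.89 = 0, giving x = 0.213 V (positive root), so V_SG = 1.23 V.
I_D = (V_DD − V_SG)/R = (3.91 − 1.23) / 35.9 = 0.0746 mA.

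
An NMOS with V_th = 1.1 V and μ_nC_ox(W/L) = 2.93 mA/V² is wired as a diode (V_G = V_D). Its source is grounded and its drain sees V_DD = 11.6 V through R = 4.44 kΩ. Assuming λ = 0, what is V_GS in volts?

With gate tied to drain, V_GS = V_DS ≥ V_GS − V_th, so the device is in saturation.
KCL at the drain: ½ k_n (V_GS − V_th)² = (V_DD − V_GS)/R.
Let x = V_GS − 1.1. Then 6.5 x² + x − 10.5 = 0, giving x = 1.2 V (positive root), so V_GS = 2.3 V.
I_D = (V_DD − V_GS)/R = (11.6 − 2.3) / 4.44 = 2.1 mA.

V_GS = 2.30 V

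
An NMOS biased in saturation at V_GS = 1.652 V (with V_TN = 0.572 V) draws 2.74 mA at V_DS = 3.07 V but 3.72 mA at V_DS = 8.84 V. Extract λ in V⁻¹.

With V_GS fixed, I_D ∝ (1 + λ V_DS) in saturation, so I_D2/I_D1 = (1 + λ V_DS2)/(1 + λ V_DS1).
3.72/2.74 = 1.358 = (1 + 8.84 λ)/(1 + 3.07 λ).
Solving: λ (I_D1 V_DS2 − I_D2 V_DS1) = I_D2 − I_D1, so λ = (3.72 − 2.74) / (2.74 × 8.84 − 3.72 × 3.07) = 0.98 / 12.8 = 0.0766 V⁻¹.

λ = 0.0766 V⁻¹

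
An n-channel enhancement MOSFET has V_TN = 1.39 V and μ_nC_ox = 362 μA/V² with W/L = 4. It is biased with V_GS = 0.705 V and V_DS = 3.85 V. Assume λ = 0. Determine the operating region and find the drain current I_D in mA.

Cutoff; I_D = 0 mA

V_GS = 0.705 V < V_TN = 1.39 V, so the transistor is in cutoff.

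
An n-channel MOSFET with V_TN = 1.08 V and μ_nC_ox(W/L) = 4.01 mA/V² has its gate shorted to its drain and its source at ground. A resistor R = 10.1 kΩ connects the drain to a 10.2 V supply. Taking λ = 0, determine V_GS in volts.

V_GS = 1.73 V

With gate tied to drain, V_GS = V_DS ≥ V_GS − V_TN, so the device is in saturation.
KCL at the drain: ½ k_n (V_GS − V_TN)² = (V_DD − V_GS)/R.
Let x = V_GS − 1.08. Then 20.3 x² + x − 9.12 = 0, giving x = 0.647 V (positive root), so V_GS = 1.73 V.
I_D = (V_DD − V_GS)/R = (10.2 − 1.73) / 10.1 = 0.839 mA.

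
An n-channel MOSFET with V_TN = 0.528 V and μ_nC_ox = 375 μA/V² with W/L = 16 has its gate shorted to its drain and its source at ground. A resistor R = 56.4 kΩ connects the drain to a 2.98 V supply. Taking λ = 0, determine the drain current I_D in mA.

I_D = 0.0414 mA

With gate tied to drain, V_GS = V_DS ≥ V_GS − V_TN, so the device is in saturation.
k_n = μ_nC_ox · (W/L) = 6 mA/V².
KCL at the drain: ½ k_n (V_GS − V_TN)² = (V_DD − V_GS)/R.
Let x = V_GS − 0.528. Then 169 x² + x − 2.452 = 0, giving x = 0.117 V (positive root), so V_GS = 0.645 V.
I_D = (V_DD − V_GS)/R = (2.98 − 0.645) / 56.4 = 0.0414 mA.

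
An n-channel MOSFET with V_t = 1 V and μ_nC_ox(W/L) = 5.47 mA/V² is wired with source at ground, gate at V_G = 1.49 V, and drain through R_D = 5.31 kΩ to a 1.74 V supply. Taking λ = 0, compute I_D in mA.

I_D = 0.303 mA

V_GS = V_G = 1.49 V, so V_ov = 1.49 − 1 = 0.49 V.
Assume saturation: I_D = ½ k_n V_ov² = 0.5 × 5.47 × 0.49² = 0.657 mA, giving V_DS = V_DD − I_D R_D = 1.74 − 0.657 × 5.31 = -1.75 V.
But -1.75 V < V_ov = 0.49 V, so the device is actually in triode.
In triode I_D = k_n[V_ov V_DS − ½ V_DS²] and I_D = (V_DD − V_DS)/R_D. Equating: 14.5 V_DS² − 15.23 V_DS + 1.74 = 0, giving V_DS = 0.13 V (the root below V_ov).
I_D = (1.74 − 0.13) / 5.31 = 0.303 mA.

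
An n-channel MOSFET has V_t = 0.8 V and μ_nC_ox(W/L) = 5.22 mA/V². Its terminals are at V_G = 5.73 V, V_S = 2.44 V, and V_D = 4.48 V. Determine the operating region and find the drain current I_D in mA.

V_GS = V_G − V_S = 5.73 − 2.44 = 3.29 V; V_DS = V_D − V_S = 4.48 − 2.44 = 2.04 V.
V_ov = V_GS − V_t = 3.29 − 0.8 = 2.49 V.
Since V_DS = 2.04 V < V_ov = 2.49 V, the device is in the triode region.
I_D = k_n [V_ov · V_DS − ½ V_DS²] = 5.22 × [2.49 × 2.04 − 0.5 × 2.04²] = 15.7 mA.

Triode; I_D = 15.7 mA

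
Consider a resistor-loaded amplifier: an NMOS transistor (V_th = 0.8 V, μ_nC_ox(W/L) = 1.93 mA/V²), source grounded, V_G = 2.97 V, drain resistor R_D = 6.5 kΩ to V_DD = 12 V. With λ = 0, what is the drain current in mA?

I_D = 1.77 mA

V_GS = V_G = 2.97 V, so V_ov = 2.97 − 0.8 = 2.17 V.
Assume saturation: I_D = ½ k_n V_ov² = 0.5 × 1.93 × 2.17² = 4.54 mA, giving V_DS = V_DD − I_D R_D = 12 − 4.54 × 6.5 = -17.5 V.
But -17.5 V < V_ov = 2.17 V, so the device is actually in triode.
In triode I_D = k_n[V_ov V_DS − ½ V_DS²] and I_D = (V_DD − V_DS)/R_D. Equating: 6.27 V_DS² − 28.22 V_DS + 12 = 0, giving V_DS = 0.475 V (the root below V_ov).
I_D = (12 − 0.475) / 6.5 = 1.77 mA.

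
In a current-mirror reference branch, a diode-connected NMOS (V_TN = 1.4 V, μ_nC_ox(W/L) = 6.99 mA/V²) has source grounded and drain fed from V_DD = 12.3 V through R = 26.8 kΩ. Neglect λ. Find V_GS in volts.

With gate tied to drain, V_GS = V_DS ≥ V_GS − V_TN, so the device is in saturation.
KCL at the drain: ½ k_n (V_GS − V_TN)² = (V_DD − V_GS)/R.
Let x = V_GS − 1.4. Then 93.7 x² + x − 10.9 = 0, giving x = 0.336 V (positive root), so V_GS = 1.74 V.
I_D = (V_DD − V_GS)/R = (12.3 − 1.74) / 26.8 = 0.394 mA.

V_GS = 1.74 V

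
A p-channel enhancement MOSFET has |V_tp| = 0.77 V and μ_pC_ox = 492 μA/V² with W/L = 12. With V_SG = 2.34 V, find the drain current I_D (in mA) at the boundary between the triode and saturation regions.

At the boundary V_SD = V_ov = V_SG − |V_tp| = 2.34 − 0.77 = 1.57 V.
k_p = μ_pC_ox · (W/L) = 5.904 mA/V².
I_D = ½ k_p V_ov² = 0.5 × 5.904 × 1.57² = 7.28 mA.

I_D = 7.28 mA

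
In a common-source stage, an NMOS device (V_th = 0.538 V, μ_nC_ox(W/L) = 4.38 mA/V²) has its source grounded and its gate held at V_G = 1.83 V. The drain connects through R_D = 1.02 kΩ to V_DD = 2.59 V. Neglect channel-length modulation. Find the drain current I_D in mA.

I_D = 2.10 mA

V_GS = V_G = 1.83 V, so V_ov = 1.83 − 0.538 = 1.29 V.
Assume saturation: I_D = ½ k_n V_ov² = 0.5 × 4.38 × 1.29² = 3.66 mA, giving V_DS = V_DD − I_D R_D = 2.59 − 3.66 × 1.02 = -1.14 V.
But -1.14 V < V_ov = 1.29 V, so the device is actually in triode.
In triode I_D = k_n[V_ov V_DS − ½ V_DS²] and I_D = (V_DD − V_DS)/R_D. Equating: 2.23 V_DS² − 6.772 V_DS + 2.59 = 0, giving V_DS = 0.449 V (the root below V_ov).
I_D = (2.59 − 0.449) / 1.02 = 2.1 mA.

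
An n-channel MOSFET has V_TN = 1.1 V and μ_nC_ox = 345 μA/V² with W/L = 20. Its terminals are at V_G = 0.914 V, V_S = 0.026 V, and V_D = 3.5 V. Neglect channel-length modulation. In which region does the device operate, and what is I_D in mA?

V_GS = V_G − V_S = 0.914 − 0.026 = 0.888 V; V_DS = V_D − V_S = 3.5 − 0.026 = 3.47 V.
V_GS = 0.888 V < V_TN = 1.1 V, so the transistor is in cutoff.

Cutoff; I_D = 0 mA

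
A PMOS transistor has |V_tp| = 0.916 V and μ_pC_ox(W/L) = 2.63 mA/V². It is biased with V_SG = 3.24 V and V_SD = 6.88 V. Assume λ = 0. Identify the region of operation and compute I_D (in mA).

V_ov = V_SG − |V_tp| = 3.24 − 0.916 = 2.32 V.
Since V_SD = 6.88 V ≥ V_ov = 2.32 V, the device is in saturation.
I_D = ½ k_p V_ov² = 0.5 × 2.63 × 2.32² = 7.1 mA.

Saturation; I_D = 7.10 mA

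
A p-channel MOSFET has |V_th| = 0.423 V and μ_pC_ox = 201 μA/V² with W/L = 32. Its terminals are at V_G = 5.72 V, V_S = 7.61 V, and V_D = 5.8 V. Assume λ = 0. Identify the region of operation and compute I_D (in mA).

Saturation; I_D = 6.92 mA

V_SG = V_S − V_G = 7.61 − 5.72 = 1.89 V; V_SD = V_S − V_D = 7.61 − 5.8 = 1.81 V.
k_p = μ_pC_ox · (W/L) = 6.432 mA/V².
V_ov = V_SG − |V_th| = 1.89 − 0.423 = 1.47 V.
Since V_SD = 1.81 V ≥ V_ov = 1.47 V, the device is in saturation.
I_D = ½ k_p V_ov² = 0.5 × 6.432 × 1.47² = 6.92 mA.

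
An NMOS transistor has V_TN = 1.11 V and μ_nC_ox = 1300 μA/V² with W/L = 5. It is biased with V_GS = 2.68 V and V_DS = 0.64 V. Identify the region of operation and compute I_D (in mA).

Triode; I_D = 5.20 mA

k_n = μ_nC_ox · (W/L) = 6.5 mA/V².
V_ov = V_GS − V_TN = 2.68 − 1.11 = 1.57 V.
Since V_DS = 0.64 V < V_ov = 1.57 V, the device is in the triode region.
I_D = k_n [V_ov · V_DS − ½ V_DS²] = 6.5 × [1.57 × 0.64 − 0.5 × 0.64²] = 5.2 mA.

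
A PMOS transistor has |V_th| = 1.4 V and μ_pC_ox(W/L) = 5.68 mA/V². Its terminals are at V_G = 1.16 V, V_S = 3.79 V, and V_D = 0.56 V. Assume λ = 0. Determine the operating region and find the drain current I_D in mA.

V_SG = V_S − V_G = 3.79 − 1.16 = 2.63 V; V_SD = V_S − V_D = 3.79 − 0.56 = 3.23 V.
V_ov = V_SG − |V_th| = 2.63 − 1.4 = 1.23 V.
Since V_SD = 3.23 V ≥ V_ov = 1.23 V, the device is in saturation.
I_D = ½ k_p V_ov² = 0.5 × 5.68 × 1.23² = 4.3 mA.

Saturation; I_D = 4.30 mA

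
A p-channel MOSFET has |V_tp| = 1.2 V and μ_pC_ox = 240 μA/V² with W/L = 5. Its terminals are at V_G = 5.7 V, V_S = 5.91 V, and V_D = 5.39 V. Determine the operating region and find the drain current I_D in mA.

Cutoff; I_D = 0 mA

V_SG = V_S − V_G = 5.91 − 5.7 = 0.21 V; V_SD = V_S − V_D = 5.91 − 5.39 = 0.52 V.
V_SG = 0.21 V < |V_tp| = 1.2 V, so the transistor is in cutoff.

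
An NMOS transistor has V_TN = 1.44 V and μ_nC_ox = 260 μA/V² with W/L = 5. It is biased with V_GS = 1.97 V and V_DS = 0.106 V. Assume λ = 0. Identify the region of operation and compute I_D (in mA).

Triode; I_D = 0.0657 mA

k_n = μ_nC_ox · (W/L) = 1.3 mA/V².
V_ov = V_GS − V_TN = 1.97 − 1.44 = 0.53 V.
Since V_DS = 0.106 V < V_ov = 0.53 V, the device is in the triode region.
I_D = k_n [V_ov · V_DS − ½ V_DS²] = 1.3 × [0.53 × 0.106 − 0.5 × 0.106²] = 0.0657 mA.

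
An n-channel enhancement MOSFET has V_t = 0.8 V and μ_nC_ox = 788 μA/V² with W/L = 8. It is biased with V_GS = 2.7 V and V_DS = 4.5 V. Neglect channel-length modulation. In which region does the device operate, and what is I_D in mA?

k_n = μ_nC_ox · (W/L) = 6.304 mA/V².
V_ov = V_GS − V_t = 2.7 − 0.8 = 1.9 V.
Since V_DS = 4.5 V ≥ V_ov = 1.9 V, the device is in saturation.
I_D = ½ k_n V_ov² = 0.5 × 6.304 × 1.9² = 11.4 mA.

Saturation; I_D = 11.4 mA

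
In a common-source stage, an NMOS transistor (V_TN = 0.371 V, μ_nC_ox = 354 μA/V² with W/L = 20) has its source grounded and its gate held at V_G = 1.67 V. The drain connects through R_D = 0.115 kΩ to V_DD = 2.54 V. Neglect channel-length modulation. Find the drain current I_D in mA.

V_GS = V_G = 1.67 V, so V_ov = 1.67 − 0.371 = 1.3 V.
k_n = μ_nC_ox · (W/L) = 7.08 mA/V².
Assume saturation: I_D = ½ k_n V_ov² = 0.5 × 7.08 × 1.3² = 5.97 mA, giving V_DS = V_DD − I_D R_D = 2.54 − 5.97 × 0.115 = 1.85 V.
V_DS = 1.85 V ≥ V_ov = 1.3 V, confirming saturation.

I_D = 5.97 mA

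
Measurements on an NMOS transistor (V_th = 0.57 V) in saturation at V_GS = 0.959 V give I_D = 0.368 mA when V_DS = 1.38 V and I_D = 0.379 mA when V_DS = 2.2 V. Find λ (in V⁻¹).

λ = 0.0384 V⁻¹

With V_GS fixed, I_D ∝ (1 + λ V_DS) in saturation, so I_D2/I_D1 = (1 + λ V_DS2)/(1 + λ V_DS1).
0.379/0.368 = 1.03 = (1 + 2.2 λ)/(1 + 1.38 λ).
Solving: λ (I_D1 V_DS2 − I_D2 V_DS1) = I_D2 − I_D1, so λ = (0.379 − 0.368) / (0.368 × 2.2 − 0.379 × 1.38) = 0.011 / 0.287 = 0.0384 V⁻¹.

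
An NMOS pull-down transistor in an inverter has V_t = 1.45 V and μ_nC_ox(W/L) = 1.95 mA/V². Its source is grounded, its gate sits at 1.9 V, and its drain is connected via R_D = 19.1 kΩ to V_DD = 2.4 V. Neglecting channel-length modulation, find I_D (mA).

V_GS = V_G = 1.9 V, so V_ov = 1.9 − 1.45 = 0.45 V.
Assume saturation: I_D = ½ k_n V_ov² = 0.5 × 1.95 × 0.45² = 0.197 mA, giving V_DS = V_DD − I_D R_D = 2.4 − 0.197 × 19.1 = -1.37 V.
But -1.37 V < V_ov = 0.45 V, so the device is actually in triode.
In triode I_D = k_n[V_ov V_DS − ½ V_DS²] and I_D = (V_DD − V_DS)/R_D. Equating: 18.6 V_DS² − 17.76 V_DS + 2.4 = 0, giving V_DS = 0.163 V (the root below V_ov).
I_D = (2.4 − 0.163) / 19.1 = 0.117 mA.

I_D = 0.117 mA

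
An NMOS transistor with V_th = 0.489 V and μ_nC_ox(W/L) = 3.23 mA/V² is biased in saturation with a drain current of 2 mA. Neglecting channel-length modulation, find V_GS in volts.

V_GS = 1.60 V

In saturation I_D = ½ k_n (V_GS − V_th)², so V_GS − V_th = √(2 I_D / k_n) = √(2 × 2 / 3.23) = 1.11 V.
V_GS = 0.489 + 1.11 = 1.6 V.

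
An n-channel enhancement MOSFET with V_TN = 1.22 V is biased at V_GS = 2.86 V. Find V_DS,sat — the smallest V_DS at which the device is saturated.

V_DS,sat = 1.64 V

The boundary between triode and saturation is V_DS = V_GS − V_TN = V_ov.
V_ov = 2.86 − 1.22 = 1.64 V.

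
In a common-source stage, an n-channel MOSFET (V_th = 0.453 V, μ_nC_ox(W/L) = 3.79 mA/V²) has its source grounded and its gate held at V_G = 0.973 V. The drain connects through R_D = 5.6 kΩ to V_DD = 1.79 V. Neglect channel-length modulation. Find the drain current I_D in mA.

V_GS = V_G = 0.973 V, so V_ov = 0.973 − 0.453 = 0.52 V.
Assume saturation: I_D = ½ k_n V_ov² = 0.5 × 3.79 × 0.52² = 0.512 mA, giving V_DS = V_DD − I_D R_D = 1.79 − 0.512 × 5.6 = -1.08 V.
But -1.08 V < V_ov = 0.52 V, so the device is actually in triode.
In triode I_D = k_n[V_ov V_DS − ½ V_DS²] and I_D = (V_DD − V_DS)/R_D. Equating: 10.6 V_DS² − 12.04 V_DS + 1.79 = 0, giving V_DS = 0.176 V (the root below V_ov).
I_D = (1.79 − 0.176) / 5.6 = 0.288 mA.

I_D = 0.288 mA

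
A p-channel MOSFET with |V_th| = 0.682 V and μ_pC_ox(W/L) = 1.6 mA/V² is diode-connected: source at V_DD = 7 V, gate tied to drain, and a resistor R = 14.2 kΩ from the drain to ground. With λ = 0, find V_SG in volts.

With gate tied to drain, V_SG = V_SD ≥ V_SG − |V_th|, so the device is in saturation.
KCL at the drain: ½ k_p (V_SG − |V_th|)² = (V_DD − V_SG)/R.
Let x = V_SG − 0.682. Then 11.4 x² + x − 6.318 = 0, giving x = 0.703 V (positive root), so V_SG = 1.39 V.
I_D = (V_DD − V_SG)/R = (7 − 1.39) / 14.2 = 0.395 mA.

V_SG = 1.39 V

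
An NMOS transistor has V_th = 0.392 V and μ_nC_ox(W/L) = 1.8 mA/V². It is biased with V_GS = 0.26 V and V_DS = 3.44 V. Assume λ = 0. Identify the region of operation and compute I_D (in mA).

V_GS = 0.26 V < V_th = 0.392 V, so the transistor is in cutoff.

Cutoff; I_D = 0 mA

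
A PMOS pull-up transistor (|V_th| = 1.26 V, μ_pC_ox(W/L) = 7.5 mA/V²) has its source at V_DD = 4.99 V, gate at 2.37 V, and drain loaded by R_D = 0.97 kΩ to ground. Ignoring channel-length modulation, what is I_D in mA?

I_D = 4.56 mA

V_SG = V_DD − V_G = 4.99 − 2.37 = 2.62 V, so V_ov = 2.62 − 1.26 = 1.36 V.
Assume saturation: I_D = ½ k_p V_ov² = 0.5 × 7.5 × 1.36² = 6.94 mA, giving V_SD = V_DD − I_D R_D = 4.99 − 6.94 × 0.97 = -1.74 V.
But -1.74 V < V_ov = 1.36 V, so the device is actually in triode.
In triode I_D = k_p[V_ov V_SD − ½ V_SD²] and I_D = (V_DD − V_SD)/R_D. Equating: 3.64 V_SD² − 10.89 V_SD + 4.99 = 0, giving V_SD = 0.564 V (the root below V_ov).
I_D = (4.99 − 0.564) / 0.97 = 4.56 mA.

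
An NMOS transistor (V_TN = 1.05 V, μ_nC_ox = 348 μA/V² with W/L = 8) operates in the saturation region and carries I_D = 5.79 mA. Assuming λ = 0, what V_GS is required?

V_GS = 3.09 V

k_n = μ_nC_ox · (W/L) = 2.784 mA/V².
In saturation I_D = ½ k_n (V_GS − V_TN)², so V_GS − V_TN = √(2 I_D / k_n) = √(2 × 5.79 / 2.784) = 2.04 V.
V_GS = 1.05 + 2.04 = 3.09 V.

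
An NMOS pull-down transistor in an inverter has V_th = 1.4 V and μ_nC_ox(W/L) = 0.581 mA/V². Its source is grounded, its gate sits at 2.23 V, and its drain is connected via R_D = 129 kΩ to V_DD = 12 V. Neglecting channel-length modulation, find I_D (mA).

V_GS = V_G = 2.23 V, so V_ov = 2.23 − 1.4 = 0.83 V.
Assume saturation: I_D = ½ k_n V_ov² = 0.5 × 0.581 × 0.83² = 0.2 mA, giving V_DS = V_DD − I_D R_D = 12 − 0.2 × 129 = -13.8 V.
But -13.8 V < V_ov = 0.83 V, so the device is actually in triode.
In triode I_D = k_n[V_ov V_DS − ½ V_DS²] and I_D = (V_DD − V_DS)/R_D. Equating: 37.5 V_DS² − 63.21 V_DS + 12 = 0, giving V_DS = 0.218 V (the root below V_ov).
I_D = (12 − 0.218) / 129 = 0.0913 mA.

I_D = 0.0913 mA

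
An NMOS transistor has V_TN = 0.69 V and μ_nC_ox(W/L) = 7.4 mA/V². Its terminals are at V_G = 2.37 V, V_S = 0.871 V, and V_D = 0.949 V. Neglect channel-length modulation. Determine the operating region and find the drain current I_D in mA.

Triode; I_D = 0.444 mA

V_GS = V_G − V_S = 2.37 − 0.871 = 1.5 V; V_DS = V_D − V_S = 0.949 − 0.871 = 0.078 V.
V_ov = V_GS − V_TN = 1.5 − 0.69 = 0.809 V.
Since V_DS = 0.078 V < V_ov = 0.809 V, the device is in the triode region.
I_D = k_n [V_ov · V_DS − ½ V_DS²] = 7.4 × [0.809 × 0.078 − 0.5 × 0.078²] = 0.444 mA.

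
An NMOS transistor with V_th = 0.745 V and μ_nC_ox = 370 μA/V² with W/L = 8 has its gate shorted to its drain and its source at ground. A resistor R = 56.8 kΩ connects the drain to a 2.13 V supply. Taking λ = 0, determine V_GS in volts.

V_GS = 0.868 V

With gate tied to drain, V_GS = V_DS ≥ V_GS − V_th, so the device is in saturation.
k_n = μ_nC_ox · (W/L) = 2.96 mA/V².
KCL at the drain: ½ k_n (V_GS − V_th)² = (V_DD − V_GS)/R.
Let x = V_GS − 0.745. Then 84.1 x² + x − 1.385 = 0, giving x = 0.123 V (positive root), so V_GS = 0.868 V.
I_D = (V_DD − V_GS)/R = (2.13 − 0.868) / 56.8 = 0.0222 mA.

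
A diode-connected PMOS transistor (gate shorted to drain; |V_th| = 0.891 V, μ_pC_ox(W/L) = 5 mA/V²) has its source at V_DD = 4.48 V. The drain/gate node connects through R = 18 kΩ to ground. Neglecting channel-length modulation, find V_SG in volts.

V_SG = 1.16 V

With gate tied to drain, V_SG = V_SD ≥ V_SG − |V_th|, so the device is in saturation.
KCL at the drain: ½ k_p (V_SG − |V_th|)² = (V_DD − V_SG)/R.
Let x = V_SG − 0.891. Then 45 x² + x − 3.589 = 0, giving x = 0.272 V (positive root), so V_SG = 1.16 V.
I_D = (V_DD − V_SG)/R = (4.48 − 1.16) / 18 = 0.184 mA.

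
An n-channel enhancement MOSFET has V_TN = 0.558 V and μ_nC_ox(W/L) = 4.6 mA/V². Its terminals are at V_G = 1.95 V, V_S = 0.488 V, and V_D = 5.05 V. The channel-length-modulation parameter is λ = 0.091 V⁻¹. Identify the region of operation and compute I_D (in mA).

Saturation; I_D = 2.66 mA

V_GS = V_G − V_S = 1.95 − 0.488 = 1.46 V; V_DS = V_D − V_S = 5.05 − 0.488 = 4.56 V.
V_ov = V_GS − V_TN = 1.46 − 0.558 = 0.904 V.
Since V_DS = 4.56 V ≥ V_ov = 0.904 V, the device is in saturation.
I_D = ½ k_n V_ov² (1 + λ V_DS) = 0.5 × 4.6 × 0.904² × (1 + 0.091 × 4.56) = 2.66 mA.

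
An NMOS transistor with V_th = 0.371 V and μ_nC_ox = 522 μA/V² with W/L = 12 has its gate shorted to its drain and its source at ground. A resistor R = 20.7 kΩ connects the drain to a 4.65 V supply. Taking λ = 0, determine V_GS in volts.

V_GS = 0.620 V

With gate tied to drain, V_GS = V_DS ≥ V_GS − V_th, so the device is in saturation.
k_n = μ_nC_ox · (W/L) = 6.264 mA/V².
KCL at the drain: ½ k_n (V_GS − V_th)² = (V_DD − V_GS)/R.
Let x = V_GS − 0.371. Then 64.8 x² + x − 4.279 = 0, giving x = 0.249 V (positive root), so V_GS = 0.62 V.
I_D = (V_DD − V_GS)/R = (4.65 − 0.62) / 20.7 = 0.195 mA.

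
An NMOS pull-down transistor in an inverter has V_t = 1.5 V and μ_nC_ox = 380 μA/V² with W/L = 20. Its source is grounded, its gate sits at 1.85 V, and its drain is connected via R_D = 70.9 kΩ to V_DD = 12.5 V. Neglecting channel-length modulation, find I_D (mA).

V_GS = V_G = 1.85 V, so V_ov = 1.85 − 1.5 = 0.35 V.
k_n = μ_nC_ox · (W/L) = 7.6 mA/V².
Assume saturation: I_D = ½ k_n V_ov² = 0.5 × 7.6 × 0.35² = 0.466 mA, giving V_DS = V_DD − I_D R_D = 12.5 − 0.466 × 70.9 = -20.5 V.
But -20.5 V < V_ov = 0.35 V, so the device is actually in triode.
In triode I_D = k_n[V_ov V_DS − ½ V_DS²] and I_D = (V_DD − V_DS)/R_D. Equating: 269 V_DS² − 189.6 V_DS + 12.5 = 0, giving V_DS = 0.0736 V (the root below V_ov).
I_D = (12.5 − 0.0736) / 70.9 = 0.175 mA.

I_D = 0.175 mA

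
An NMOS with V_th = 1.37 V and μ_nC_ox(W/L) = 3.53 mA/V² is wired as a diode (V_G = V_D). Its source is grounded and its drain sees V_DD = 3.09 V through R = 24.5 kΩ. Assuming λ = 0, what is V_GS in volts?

V_GS = 1.56 V

With gate tied to drain, V_GS = V_DS ≥ V_GS − V_th, so the device is in saturation.
KCL at the drain: ½ k_n (V_GS − V_th)² = (V_DD − V_GS)/R.
Let x = V_GS − 1.37. Then 43.2 x² + x − 1.72 = 0, giving x = 0.188 V (positive root), so V_GS = 1.56 V.
I_D = (V_DD − V_GS)/R = (3.09 − 1.56) / 24.5 = 0.0625 mA.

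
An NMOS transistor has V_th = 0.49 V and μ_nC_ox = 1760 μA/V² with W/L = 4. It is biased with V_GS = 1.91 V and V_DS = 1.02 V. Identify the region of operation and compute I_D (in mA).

Triode; I_D = 6.53 mA

k_n = μ_nC_ox · (W/L) = 7.04 mA/V².
V_ov = V_GS − V_th = 1.91 − 0.49 = 1.42 V.
Since V_DS = 1.02 V < V_ov = 1.42 V, the device is in the triode region.
I_D = k_n [V_ov · V_DS − ½ V_DS²] = 7.04 × [1.42 × 1.02 − 0.5 × 1.02²] = 6.53 mA.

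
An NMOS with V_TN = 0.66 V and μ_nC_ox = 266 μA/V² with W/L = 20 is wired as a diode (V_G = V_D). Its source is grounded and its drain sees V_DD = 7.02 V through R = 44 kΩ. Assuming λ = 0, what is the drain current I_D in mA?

With gate tied to drain, V_GS = V_DS ≥ V_GS − V_TN, so the device is in saturation.
k_n = μ_nC_ox · (W/L) = 5.32 mA/V².
KCL at the drain: ½ k_n (V_GS − V_TN)² = (V_DD − V_GS)/R.
Let x = V_GS − 0.66. Then 117 x² + x − 6.36 = 0, giving x = 0.229 V (positive root), so V_GS = 0.889 V.
I_D = (V_DD − V_GS)/R = (7.02 − 0.889) / 44 = 0.139 mA.

I_D = 0.139 mA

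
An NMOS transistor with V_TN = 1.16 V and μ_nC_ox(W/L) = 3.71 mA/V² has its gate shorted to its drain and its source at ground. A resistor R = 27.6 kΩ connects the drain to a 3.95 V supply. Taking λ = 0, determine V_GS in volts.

With gate tied to drain, V_GS = V_DS ≥ V_GS − V_TN, so the device is in saturation.
KCL at the drain: ½ k_n (V_GS − V_TN)² = (V_DD − V_GS)/R.
Let x = V_GS − 1.16. Then 51.2 x² + x − 2.79 = 0, giving x = 0.224 V (positive root), so V_GS = 1.38 V.
I_D = (V_DD − V_GS)/R = (3.95 − 1.38) / 27.6 = 0.093 mA.

V_GS = 1.38 V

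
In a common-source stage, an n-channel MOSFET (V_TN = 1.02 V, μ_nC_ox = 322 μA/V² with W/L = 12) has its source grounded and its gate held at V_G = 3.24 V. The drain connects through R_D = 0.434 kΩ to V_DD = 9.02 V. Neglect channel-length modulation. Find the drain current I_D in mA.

V_GS = V_G = 3.24 V, so V_ov = 3.24 − 1.02 = 2.22 V.
k_n = μ_nC_ox · (W/L) = 3.864 mA/V².
Assume saturation: I_D = ½ k_n V_ov² = 0.5 × 3.864 × 2.22² = 9.52 mA, giving V_DS = V_DD − I_D R_D = 9.02 − 9.52 × 0.434 = 4.89 V.
V_DS = 4.89 V ≥ V_ov = 2.22 V, confirming saturation.

I_D = 9.52 mA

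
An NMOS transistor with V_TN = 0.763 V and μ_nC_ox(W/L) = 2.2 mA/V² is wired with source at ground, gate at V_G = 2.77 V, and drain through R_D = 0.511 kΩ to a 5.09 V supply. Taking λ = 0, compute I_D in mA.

V_GS = V_G = 2.77 V, so V_ov = 2.77 − 0.763 = 2.01 V.
Assume saturation: I_D = ½ k_n V_ov² = 0.5 × 2.2 × 2.01² = 4.43 mA, giving V_DS = V_DD − I_D R_D = 5.09 − 4.43 × 0.511 = 2.83 V.
V_DS = 2.83 V ≥ V_ov = 2.01 V, confirming saturation.

I_D = 4.43 mA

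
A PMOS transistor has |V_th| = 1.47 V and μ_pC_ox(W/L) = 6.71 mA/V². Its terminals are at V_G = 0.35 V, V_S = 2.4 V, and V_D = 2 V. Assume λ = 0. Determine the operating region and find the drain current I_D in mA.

Triode; I_D = 1.02 mA

V_SG = V_S − V_G = 2.4 − 0.35 = 2.05 V; V_SD = V_S − V_D = 2.4 − 2 = 0.4 V.
V_ov = V_SG − |V_th| = 2.05 − 1.47 = 0.58 V.
Since V_SD = 0.4 V < V_ov = 0.58 V, the device is in the triode region.
I_D = k_p [V_ov · V_SD − ½ V_SD²] = 6.71 × [0.58 × 0.4 − 0.5 × 0.4²] = 1.02 mA.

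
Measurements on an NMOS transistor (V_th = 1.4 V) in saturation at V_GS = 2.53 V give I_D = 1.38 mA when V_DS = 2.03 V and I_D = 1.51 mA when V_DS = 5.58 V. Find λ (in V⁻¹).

With V_GS fixed, I_D ∝ (1 + λ V_DS) in saturation, so I_D2/I_D1 = (1 + λ V_DS2)/(1 + λ V_DS1).
1.51/1.38 = 1.094 = (1 + 5.58 λ)/(1 + 2.03 λ).
Solving: λ (I_D1 V_DS2 − I_D2 V_DS1) = I_D2 − I_D1, so λ = (1.51 − 1.38) / (1.38 × 5.58 − 1.51 × 2.03) = 0.13 / 4.64 = 0.028 V⁻¹.

λ = 0.0280 V⁻¹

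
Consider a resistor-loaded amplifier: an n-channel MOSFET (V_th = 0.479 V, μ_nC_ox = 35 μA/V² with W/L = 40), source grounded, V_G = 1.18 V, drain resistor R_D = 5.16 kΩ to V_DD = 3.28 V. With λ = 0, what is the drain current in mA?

I_D = 0.344 mA

V_GS = V_G = 1.18 V, so V_ov = 1.18 − 0.479 = 0.701 V.
k_n = μ_nC_ox · (W/L) = 1.4 mA/V².
Assume saturation: I_D = ½ k_n V_ov² = 0.5 × 1.4 × 0.701² = 0.344 mA, giving V_DS = V_DD − I_D R_D = 3.28 − 0.344 × 5.16 = 1.51 V.
V_DS = 1.51 V ≥ V_ov = 0.701 V, confirming saturation.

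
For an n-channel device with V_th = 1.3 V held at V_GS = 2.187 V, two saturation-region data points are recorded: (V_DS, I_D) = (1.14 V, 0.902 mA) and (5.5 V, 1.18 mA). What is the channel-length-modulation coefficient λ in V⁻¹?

With V_GS fixed, I_D ∝ (1 + λ V_DS) in saturation, so I_D2/I_D1 = (1 + λ V_DS2)/(1 + λ V_DS1).
1.18/0.902 = 1.308 = (1 + 5.5 λ)/(1 + 1.14 λ).
Solving: λ (I_D1 V_DS2 − I_D2 V_DS1) = I_D2 − I_D1, so λ = (1.18 − 0.902) / (0.902 × 5.5 − 1.18 × 1.14) = 0.278 / 3.62 = 0.0769 V⁻¹.

λ = 0.0769 V⁻¹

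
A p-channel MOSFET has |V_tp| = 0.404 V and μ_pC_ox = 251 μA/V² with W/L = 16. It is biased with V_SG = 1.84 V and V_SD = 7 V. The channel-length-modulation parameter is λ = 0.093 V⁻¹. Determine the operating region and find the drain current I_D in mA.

Saturation; I_D = 6.84 mA

k_p = μ_pC_ox · (W/L) = 4.016 mA/V².
V_ov = V_SG − |V_tp| = 1.84 − 0.404 = 1.44 V.
Since V_SD = 7 V ≥ V_ov = 1.44 V, the device is in saturation.
I_D = ½ k_p V_ov² (1 + λ V_SD) = 0.5 × 4.016 × 1.44² × (1 + 0.093 × 7) = 6.84 mA.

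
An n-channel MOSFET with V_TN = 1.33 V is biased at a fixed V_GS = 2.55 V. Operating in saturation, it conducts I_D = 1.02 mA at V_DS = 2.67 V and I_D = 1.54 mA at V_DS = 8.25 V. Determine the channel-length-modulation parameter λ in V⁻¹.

With V_GS fixed, I_D ∝ (1 + λ V_DS) in saturation, so I_D2/I_D1 = (1 + λ V_DS2)/(1 + λ V_DS1).
1.54/1.02 = 1.51 = (1 + 8.25 λ)/(1 + 2.67 λ).
Solving: λ (I_D1 V_DS2 − I_D2 V_DS1) = I_D2 − I_D1, so λ = (1.54 − 1.02) / (1.02 × 8.25 − 1.54 × 2.67) = 0.52 / 4.3 = 0.121 V⁻¹.

λ = 0.121 V⁻¹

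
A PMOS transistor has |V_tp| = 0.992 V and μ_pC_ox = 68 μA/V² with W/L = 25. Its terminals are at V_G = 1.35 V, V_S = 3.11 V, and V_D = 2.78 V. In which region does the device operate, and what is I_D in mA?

V_SG = V_S − V_G = 3.11 − 1.35 = 1.76 V; V_SD = V_S − V_D = 3.11 − 2.78 = 0.33 V.
k_p = μ_pC_ox · (W/L) = 1.7 mA/V².
V_ov = V_SG − |V_tp| = 1.76 − 0.992 = 0.768 V.
Since V_SD = 0.33 V < V_ov = 0.768 V, the device is in the triode region.
I_D = k_p [V_ov · V_SD − ½ V_SD²] = 1.7 × [0.768 × 0.33 − 0.5 × 0.33²] = 0.338 mA.

Triode; I_D = 0.338 mA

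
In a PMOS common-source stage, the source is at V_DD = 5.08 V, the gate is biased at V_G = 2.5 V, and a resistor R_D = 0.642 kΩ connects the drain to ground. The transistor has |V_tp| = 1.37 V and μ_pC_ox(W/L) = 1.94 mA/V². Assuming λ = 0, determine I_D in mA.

V_SG = V_DD − V_G = 5.08 − 2.5 = 2.58 V, so V_ov = 2.58 − 1.37 = 1.21 V.
Assume saturation: I_D = ½ k_p V_ov² = 0.5 × 1.94 × 1.21² = 1.42 mA, giving V_SD = V_DD − I_D R_D = 5.08 − 1.42 × 0.642 = 4.17 V.
V_SD = 4.17 V ≥ V_ov = 1.21 V, confirming saturation.

I_D = 1.42 mA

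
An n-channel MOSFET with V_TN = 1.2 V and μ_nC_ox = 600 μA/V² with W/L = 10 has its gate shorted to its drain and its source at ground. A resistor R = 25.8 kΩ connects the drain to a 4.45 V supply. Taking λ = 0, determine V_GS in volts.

With gate tied to drain, V_GS = V_DS ≥ V_GS − V_TN, so the device is in saturation.
k_n = μ_nC_ox · (W/L) = 6 mA/V².
KCL at the drain: ½ k_n (V_GS − V_TN)² = (V_DD − V_GS)/R.
Let x = V_GS − 1.2. Then 77.4 x² + x − 3.25 = 0, giving x = 0.199 V (positive root), so V_GS = 1.4 V.
I_D = (V_DD − V_GS)/R = (4.45 − 1.4) / 25.8 = 0.118 mA.

V_GS = 1.40 V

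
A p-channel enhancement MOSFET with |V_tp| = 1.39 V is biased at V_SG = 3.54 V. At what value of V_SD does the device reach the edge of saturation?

The boundary between triode and saturation is V_SD = V_SG − |V_tp| = V_ov.
V_ov = 3.54 − 1.39 = 2.15 V.

V_SD,sat = 2.15 V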